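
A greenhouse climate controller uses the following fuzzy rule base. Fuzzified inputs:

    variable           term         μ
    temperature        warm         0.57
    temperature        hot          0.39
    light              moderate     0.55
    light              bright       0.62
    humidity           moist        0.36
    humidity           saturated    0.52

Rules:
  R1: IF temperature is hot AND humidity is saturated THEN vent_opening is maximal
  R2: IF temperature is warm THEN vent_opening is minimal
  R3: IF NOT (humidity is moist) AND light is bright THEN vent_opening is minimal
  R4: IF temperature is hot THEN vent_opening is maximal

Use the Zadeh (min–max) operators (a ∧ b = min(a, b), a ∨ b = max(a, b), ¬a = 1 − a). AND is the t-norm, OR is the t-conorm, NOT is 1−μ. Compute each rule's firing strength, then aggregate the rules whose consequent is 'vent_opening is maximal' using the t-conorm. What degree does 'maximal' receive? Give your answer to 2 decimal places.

0.39

R1: hot=0.39, saturated=0.52; AND[min(a, b)] → w = 0.39
R2: warm=0.57 → w = 0.57
R3: ¬moist=1−0.36=0.64, bright=0.62; AND[min(a, b)] → w = 0.62
R4: hot=0.39 → w = 0.39
Rules with consequent 'maximal': {R1, R4} → strengths 0.39, 0.39
Aggregate via t-conorm [max(a, b)]: 0.39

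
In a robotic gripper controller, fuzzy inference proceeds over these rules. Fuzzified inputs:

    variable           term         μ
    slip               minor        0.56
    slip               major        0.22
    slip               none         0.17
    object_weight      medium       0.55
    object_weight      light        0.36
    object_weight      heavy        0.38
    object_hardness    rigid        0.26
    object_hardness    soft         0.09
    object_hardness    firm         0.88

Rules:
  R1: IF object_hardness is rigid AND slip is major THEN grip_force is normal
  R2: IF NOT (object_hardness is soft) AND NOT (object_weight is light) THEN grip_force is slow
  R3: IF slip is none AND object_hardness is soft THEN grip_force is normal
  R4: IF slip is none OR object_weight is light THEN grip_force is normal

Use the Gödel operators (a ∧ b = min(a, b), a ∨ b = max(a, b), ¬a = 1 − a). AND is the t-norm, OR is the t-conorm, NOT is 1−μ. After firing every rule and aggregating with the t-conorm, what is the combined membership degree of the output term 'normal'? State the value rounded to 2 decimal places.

0.36

R1: rigid=0.26, major=0.22; AND[min(a, b)] → w = 0.22
R2: ¬soft=1−0.09=0.91, ¬light=1−0.36=0.64; AND[min(a, b)] → w = 0.64
R3: none=0.17, soft=0.09; AND[min(a, b)] → w = 0.09
R4: none=0.17, light=0.36; OR[max(a, b)] → w = 0.36
Rules with consequent 'normal': {R1, R3, R4} → strengths 0.22, 0.09, 0.36
Aggregate via t-conorm [max(a, b)]: 0.36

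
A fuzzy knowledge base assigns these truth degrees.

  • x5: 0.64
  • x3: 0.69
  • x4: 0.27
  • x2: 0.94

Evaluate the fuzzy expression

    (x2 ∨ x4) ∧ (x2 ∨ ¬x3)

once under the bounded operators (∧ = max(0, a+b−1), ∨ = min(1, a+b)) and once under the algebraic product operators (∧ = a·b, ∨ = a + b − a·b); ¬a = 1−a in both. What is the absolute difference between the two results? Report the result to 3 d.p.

Under bounded:
  x2 ∨ x4 = min(1, a+b) on (0.94, 0.27) = 1.00
  ¬x3 = 1 − 0.69 = 0.31
  x2 ∨ ¬x3 = min(1, a+b) on (0.94, 0.31) = 1.00
  (x2 ∨ x4) ∧ (x2 ∨ ¬x3) = max(0, a+b−1) on (1.00, 1.00) = 1.00
  → value = 1.0000
Under algebraic product:
  x2 ∨ x4 = a + b − a·b on (0.9400, 0.2700) = 0.9562
  ¬x3 = 1 − 0.6900 = 0.3100
  x2 ∨ ¬x3 = a + b − a·b on (0.9400, 0.3100) = 0.9586
  (x2 ∨ x4) ∧ (x2 ∨ ¬x3) = a·b on (0.9562, 0.9586) = 0.9166
  → value = 0.9166
|1.0000 − 0.9166| = 0.083

0.083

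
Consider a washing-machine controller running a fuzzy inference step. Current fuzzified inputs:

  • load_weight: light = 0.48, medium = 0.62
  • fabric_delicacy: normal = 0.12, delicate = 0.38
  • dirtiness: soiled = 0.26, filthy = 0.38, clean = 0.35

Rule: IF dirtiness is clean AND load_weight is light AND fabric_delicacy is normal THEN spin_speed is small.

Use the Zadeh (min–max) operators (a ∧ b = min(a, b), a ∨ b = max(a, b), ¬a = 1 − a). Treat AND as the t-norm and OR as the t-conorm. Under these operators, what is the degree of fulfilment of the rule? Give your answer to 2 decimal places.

firing strength: clean=0.35, light=0.48, normal=0.12; AND[min(a, b)] → w = 0.12

0.12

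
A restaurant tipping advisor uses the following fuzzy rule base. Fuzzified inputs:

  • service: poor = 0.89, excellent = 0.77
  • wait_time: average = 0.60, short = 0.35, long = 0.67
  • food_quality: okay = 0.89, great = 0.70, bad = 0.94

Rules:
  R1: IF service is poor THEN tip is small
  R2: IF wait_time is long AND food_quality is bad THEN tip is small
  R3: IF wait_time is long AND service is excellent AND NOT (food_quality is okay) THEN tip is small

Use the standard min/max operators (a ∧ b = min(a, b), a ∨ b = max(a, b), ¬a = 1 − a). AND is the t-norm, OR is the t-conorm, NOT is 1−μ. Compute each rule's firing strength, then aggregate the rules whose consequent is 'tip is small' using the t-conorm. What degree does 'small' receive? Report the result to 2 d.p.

0.89

R1: poor=0.89 → w = 0.89
R2: long=0.67, bad=0.94; AND[min(a, b)] → w = 0.67
R3: long=0.67, excellent=0.77, ¬okay=1−0.89=0.11; AND[min(a, b)] → w = 0.11
Rules with consequent 'small': {R1, R2, R3} → strengths 0.89, 0.67, 0.11
Aggregate via t-conorm [max(a, b)]: 0.89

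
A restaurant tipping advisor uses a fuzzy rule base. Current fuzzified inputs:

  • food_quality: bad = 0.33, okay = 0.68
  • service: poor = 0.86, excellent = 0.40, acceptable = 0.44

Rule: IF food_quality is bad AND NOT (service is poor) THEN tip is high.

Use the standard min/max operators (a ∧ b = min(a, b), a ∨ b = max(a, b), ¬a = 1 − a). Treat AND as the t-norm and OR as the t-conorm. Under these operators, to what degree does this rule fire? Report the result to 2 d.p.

firing strength: bad=0.33, ¬poor=1−0.86=0.14; AND[min(a, b)] → w = 0.14

0.14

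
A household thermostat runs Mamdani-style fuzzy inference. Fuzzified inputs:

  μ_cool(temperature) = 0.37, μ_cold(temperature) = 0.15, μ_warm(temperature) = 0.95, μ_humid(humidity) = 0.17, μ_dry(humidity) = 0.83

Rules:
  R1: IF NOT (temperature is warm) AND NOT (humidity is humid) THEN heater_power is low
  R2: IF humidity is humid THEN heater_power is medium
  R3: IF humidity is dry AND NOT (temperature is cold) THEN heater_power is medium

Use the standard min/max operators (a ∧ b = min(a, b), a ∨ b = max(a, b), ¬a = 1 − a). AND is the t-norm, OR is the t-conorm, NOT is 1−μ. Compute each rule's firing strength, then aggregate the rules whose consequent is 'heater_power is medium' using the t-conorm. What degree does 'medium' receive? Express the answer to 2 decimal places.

R1: ¬warm=1−0.95=0.05, ¬humid=1−0.17=0.83; AND[min(a, b)] → w = 0.05
R2: humid=0.17 → w = 0.17
R3: dry=0.83, ¬cold=1−0.15=0.85; AND[min(a, b)] → w = 0.83
Rules with consequent 'medium': {R2, R3} → strengths 0.17, 0.83
Aggregate via t-conorm [max(a, b)]: 0.83

0.83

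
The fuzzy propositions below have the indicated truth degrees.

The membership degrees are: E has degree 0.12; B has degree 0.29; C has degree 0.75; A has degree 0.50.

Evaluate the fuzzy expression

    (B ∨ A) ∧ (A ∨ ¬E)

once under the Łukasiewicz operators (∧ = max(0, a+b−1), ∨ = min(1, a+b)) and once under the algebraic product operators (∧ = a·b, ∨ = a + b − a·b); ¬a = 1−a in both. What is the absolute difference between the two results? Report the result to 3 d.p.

0.184

Under Łukasiewicz:
  B ∨ A = min(1, a+b) on (0.29, 0.50) = 0.79
  ¬E = 1 − 0.12 = 0.88
  A ∨ ¬E = min(1, a+b) on (0.50, 0.88) = 1.00
  (B ∨ A) ∧ (A ∨ ¬E) = max(0, a+b−1) on (0.79, 1.00) = 0.79
  → value = 0.7900
Under algebraic product:
  B ∨ A = a + b − a·b on (0.2900, 0.5000) = 0.6450
  ¬E = 1 − 0.1200 = 0.8800
  A ∨ ¬E = a + b − a·b on (0.5000, 0.8800) = 0.9400
  (B ∨ A) ∧ (A ∨ ¬E) = a·b on (0.6450, 0.9400) = 0.6063
  → value = 0.6063
|0.7900 − 0.6063| = 0.184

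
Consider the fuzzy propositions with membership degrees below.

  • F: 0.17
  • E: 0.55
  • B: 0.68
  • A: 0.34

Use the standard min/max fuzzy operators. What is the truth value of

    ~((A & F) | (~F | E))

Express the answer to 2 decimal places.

A & F = min(a, b) on (0.34, 0.17) = 0.17
~F = 1 − 0.17 = 0.83
~F | E = max(a, b) on (0.83, 0.55) = 0.83
(A & F) | (~F | E) = max(a, b) on (0.17, 0.83) = 0.83
~((A & F) | (~F | E)) = 1 − 0.83 = 0.17

0.17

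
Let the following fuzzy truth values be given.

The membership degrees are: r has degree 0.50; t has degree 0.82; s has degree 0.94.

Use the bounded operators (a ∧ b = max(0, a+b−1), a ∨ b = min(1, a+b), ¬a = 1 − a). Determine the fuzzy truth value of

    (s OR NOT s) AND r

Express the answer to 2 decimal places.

NOT s = 1 − 0.94 = 0.06
s OR NOT s = min(1, a+b) on (0.94, 0.06) = 1.00
(s OR NOT s) AND r = max(0, a+b−1) on (1.00, 0.50) = 0.50

0.50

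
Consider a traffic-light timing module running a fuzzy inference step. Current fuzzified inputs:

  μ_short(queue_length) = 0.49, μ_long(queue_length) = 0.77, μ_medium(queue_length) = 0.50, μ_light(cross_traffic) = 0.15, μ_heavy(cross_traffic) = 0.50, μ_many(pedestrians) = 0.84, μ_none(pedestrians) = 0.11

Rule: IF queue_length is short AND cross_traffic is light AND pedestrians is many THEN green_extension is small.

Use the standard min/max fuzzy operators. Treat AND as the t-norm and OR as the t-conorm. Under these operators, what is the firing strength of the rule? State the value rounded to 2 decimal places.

0.15

firing strength: short=0.49, light=0.15, many=0.84; AND[min(a, b)] → w = 0.15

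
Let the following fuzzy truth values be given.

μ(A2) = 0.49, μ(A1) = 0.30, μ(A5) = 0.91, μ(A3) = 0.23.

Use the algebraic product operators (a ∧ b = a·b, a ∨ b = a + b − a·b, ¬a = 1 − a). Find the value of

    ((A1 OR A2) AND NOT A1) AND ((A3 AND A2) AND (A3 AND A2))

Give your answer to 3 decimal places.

A1 OR A2 = a + b − a·b on (0.3000, 0.4900) = 0.6430
NOT A1 = 1 − 0.3000 = 0.7000
(A1 OR A2) AND NOT A1 = a·b on (0.6430, 0.7000) = 0.4501
A3 AND A2 = a·b on (0.2300, 0.4900) = 0.1127
A3 AND A2 = a·b on (0.2300, 0.4900) = 0.1127
(A3 AND A2) AND (A3 AND A2) = a·b on (0.1127, 0.1127) = 0.0127
((A1 OR A2) AND NOT A1) AND ((A3 AND A2) AND (A3 AND A2)) = a·b on (0.4501, 0.0127) = 0.0057

0.006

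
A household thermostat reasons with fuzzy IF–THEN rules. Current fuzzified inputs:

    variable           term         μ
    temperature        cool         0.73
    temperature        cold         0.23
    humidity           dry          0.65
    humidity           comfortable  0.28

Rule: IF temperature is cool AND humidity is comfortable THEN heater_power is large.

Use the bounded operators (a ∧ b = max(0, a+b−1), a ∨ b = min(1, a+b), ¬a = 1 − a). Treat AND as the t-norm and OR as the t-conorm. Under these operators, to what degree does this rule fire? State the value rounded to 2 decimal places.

0.01

firing strength: cool=0.73, comfortable=0.28; AND[max(0, a+b−1)] → w = 0.01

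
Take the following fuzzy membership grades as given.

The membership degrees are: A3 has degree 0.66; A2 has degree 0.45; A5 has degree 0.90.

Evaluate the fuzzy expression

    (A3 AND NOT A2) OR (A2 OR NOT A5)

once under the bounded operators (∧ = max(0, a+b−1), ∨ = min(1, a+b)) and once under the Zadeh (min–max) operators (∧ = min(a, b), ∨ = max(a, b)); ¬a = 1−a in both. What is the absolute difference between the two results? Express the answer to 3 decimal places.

0.210

Under bounded:
  NOT A2 = 1 − 0.45 = 0.55
  A3 AND NOT A2 = max(0, a+b−1) on (0.66, 0.55) = 0.21
  NOT A5 = 1 − 0.90 = 0.10
  A2 OR NOT A5 = min(1, a+b) on (0.45, 0.10) = 0.55
  (A3 AND NOT A2) OR (A2 OR NOT A5) = min(1, a+b) on (0.21, 0.55) = 0.76
  → value = 0.7600
Under Zadeh (min–max):
  NOT A2 = 1 − 0.45 = 0.55
  A3 AND NOT A2 = min(a, b) on (0.66, 0.55) = 0.55
  NOT A5 = 1 − 0.90 = 0.10
  A2 OR NOT A5 = max(a, b) on (0.45, 0.10) = 0.45
  (A3 AND NOT A2) OR (A2 OR NOT A5) = max(a, b) on (0.55, 0.45) = 0.55
  → value = 0.5500
|0.7600 − 0.5500| = 0.210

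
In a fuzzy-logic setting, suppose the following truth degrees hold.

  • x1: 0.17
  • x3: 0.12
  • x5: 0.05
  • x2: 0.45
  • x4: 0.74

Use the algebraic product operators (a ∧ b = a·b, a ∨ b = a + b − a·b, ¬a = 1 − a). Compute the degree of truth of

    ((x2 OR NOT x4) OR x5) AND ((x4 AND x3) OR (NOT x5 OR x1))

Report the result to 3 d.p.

NOT x4 = 1 − 0.7400 = 0.2600
x2 OR NOT x4 = a + b − a·b on (0.4500, 0.2600) = 0.5930
(x2 OR NOT x4) OR x5 = a + b − a·b on (0.5930, 0.0500) = 0.6134
x4 AND x3 = a·b on (0.7400, 0.1200) = 0.0888
NOT x5 = 1 − 0.0500 = 0.9500
NOT x5 OR x1 = a + b − a·b on (0.9500, 0.1700) = 0.9585
(x4 AND x3) OR (NOT x5 OR x1) = a + b − a·b on (0.0888, 0.9585) = 0.9622
((x2 OR NOT x4) OR x5) AND ((x4 AND x3) OR (NOT x5 OR x1)) = a·b on (0.6134, 0.9622) = 0.5902

0.590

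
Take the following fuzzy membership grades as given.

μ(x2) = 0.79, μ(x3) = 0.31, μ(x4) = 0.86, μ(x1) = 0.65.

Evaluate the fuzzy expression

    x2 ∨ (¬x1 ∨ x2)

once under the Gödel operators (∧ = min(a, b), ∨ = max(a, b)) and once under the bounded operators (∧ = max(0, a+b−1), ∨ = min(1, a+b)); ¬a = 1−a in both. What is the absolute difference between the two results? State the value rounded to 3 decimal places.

Under Gödel:
  ¬x1 = 1 − 0.65 = 0.35
  ¬x1 ∨ x2 = max(a, b) on (0.35, 0.79) = 0.79
  x2 ∨ (¬x1 ∨ x2) = max(a, b) on (0.79, 0.79) = 0.79
  → value = 0.7900
Under bounded:
  ¬x1 = 1 − 0.65 = 0.35
  ¬x1 ∨ x2 = min(1, a+b) on (0.35, 0.79) = 1.00
  x2 ∨ (¬x1 ∨ x2) = min(1, a+b) on (0.79, 1.00) = 1.00
  → value = 1.0000
|0.7900 − 1.0000| = 0.210

0.210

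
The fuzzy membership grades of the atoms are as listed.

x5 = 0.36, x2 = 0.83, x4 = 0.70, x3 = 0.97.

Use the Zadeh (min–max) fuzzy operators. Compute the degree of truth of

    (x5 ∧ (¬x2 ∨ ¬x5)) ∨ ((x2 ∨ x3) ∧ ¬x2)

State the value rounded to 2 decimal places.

0.36

¬x2 = 1 − 0.83 = 0.17
¬x5 = 1 − 0.36 = 0.64
¬x2 ∨ ¬x5 = max(a, b) on (0.17, 0.64) = 0.64
x5 ∧ (¬x2 ∨ ¬x5) = min(a, b) on (0.36, 0.64) = 0.36
x2 ∨ x3 = max(a, b) on (0.83, 0.97) = 0.97
¬x2 = 1 − 0.83 = 0.17
(x2 ∨ x3) ∧ ¬x2 = min(a, b) on (0.97, 0.17) = 0.17
(x5 ∧ (¬x2 ∨ ¬x5)) ∨ ((x2 ∨ x3) ∧ ¬x2) = max(a, b) on (0.36, 0.17) = 0.36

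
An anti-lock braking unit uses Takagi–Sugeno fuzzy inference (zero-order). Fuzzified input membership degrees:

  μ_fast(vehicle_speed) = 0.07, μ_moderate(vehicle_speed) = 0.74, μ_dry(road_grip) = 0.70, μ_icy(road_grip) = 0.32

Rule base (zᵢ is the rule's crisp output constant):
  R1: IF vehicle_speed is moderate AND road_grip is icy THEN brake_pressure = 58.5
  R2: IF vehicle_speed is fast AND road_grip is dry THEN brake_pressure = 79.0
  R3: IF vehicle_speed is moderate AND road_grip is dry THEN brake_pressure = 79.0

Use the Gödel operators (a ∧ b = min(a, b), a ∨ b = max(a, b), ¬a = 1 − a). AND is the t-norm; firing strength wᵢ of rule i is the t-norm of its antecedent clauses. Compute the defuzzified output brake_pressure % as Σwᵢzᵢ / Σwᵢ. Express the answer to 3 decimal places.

72.982

R1 (z=58.5): moderate=0.74, icy=0.32; AND[min(a, b)] → w = 0.32
R2 (z=79.0): fast=0.07, dry=0.70; AND[min(a, b)] → w = 0.07
R3 (z=79.0): moderate=0.74, dry=0.70; AND[min(a, b)] → w = 0.70
Weighted average = (0.32·58.5 + 0.07·79.0 + 0.70·79.0) / (0.32 + 0.07 + 0.70)
  = 79.5500 / 1.0900 = 72.982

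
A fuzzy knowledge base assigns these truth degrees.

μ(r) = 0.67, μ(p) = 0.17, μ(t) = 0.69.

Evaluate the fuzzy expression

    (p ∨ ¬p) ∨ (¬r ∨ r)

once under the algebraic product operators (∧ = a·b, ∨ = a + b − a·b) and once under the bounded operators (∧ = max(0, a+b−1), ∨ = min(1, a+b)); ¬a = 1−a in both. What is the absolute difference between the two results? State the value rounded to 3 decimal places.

0.031

Under algebraic product:
  ¬p = 1 − 0.1700 = 0.8300
  p ∨ ¬p = a + b − a·b on (0.1700, 0.8300) = 0.8589
  ¬r = 1 − 0.6700 = 0.3300
  ¬r ∨ r = a + b − a·b on (0.3300, 0.6700) = 0.7789
  (p ∨ ¬p) ∨ (¬r ∨ r) = a + b − a·b on (0.8589, 0.7789) = 0.9688
  → value = 0.9688
Under bounded:
  ¬p = 1 − 0.17 = 0.83
  p ∨ ¬p = min(1, a+b) on (0.17, 0.83) = 1.00
  ¬r = 1 − 0.67 = 0.33
  ¬r ∨ r = min(1, a+b) on (0.33, 0.67) = 1.00
  (p ∨ ¬p) ∨ (¬r ∨ r) = min(1, a+b) on (1.00, 1.00) = 1.00
  → value = 1.0000
|0.9688 − 1.0000| = 0.031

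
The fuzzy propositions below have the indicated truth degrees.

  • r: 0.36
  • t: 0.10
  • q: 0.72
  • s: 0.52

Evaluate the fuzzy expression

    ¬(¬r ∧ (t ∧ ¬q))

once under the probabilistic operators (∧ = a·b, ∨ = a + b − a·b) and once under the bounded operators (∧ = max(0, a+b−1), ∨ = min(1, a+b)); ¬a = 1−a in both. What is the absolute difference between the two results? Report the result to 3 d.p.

Under probabilistic:
  ¬r = 1 − 0.3600 = 0.6400
  ¬q = 1 − 0.7200 = 0.2800
  t ∧ ¬q = a·b on (0.1000, 0.2800) = 0.0280
  ¬r ∧ (t ∧ ¬q) = a·b on (0.6400, 0.0280) = 0.0179
  ¬(¬r ∧ (t ∧ ¬q)) = 1 − 0.0179 = 0.9821
  → value = 0.9821
Under bounded:
  ¬r = 1 − 0.36 = 0.64
  ¬q = 1 − 0.72 = 0.28
  t ∧ ¬q = max(0, a+b−1) on (0.10, 0.28) = 0.00
  ¬r ∧ (t ∧ ¬q) = max(0, a+b−1) on (0.64, 0.00) = 0.00
  ¬(¬r ∧ (t ∧ ¬q)) = 1 − 0.00 = 1.00
  → value = 1.0000
|0.9821 − 1.0000| = 0.018

0.018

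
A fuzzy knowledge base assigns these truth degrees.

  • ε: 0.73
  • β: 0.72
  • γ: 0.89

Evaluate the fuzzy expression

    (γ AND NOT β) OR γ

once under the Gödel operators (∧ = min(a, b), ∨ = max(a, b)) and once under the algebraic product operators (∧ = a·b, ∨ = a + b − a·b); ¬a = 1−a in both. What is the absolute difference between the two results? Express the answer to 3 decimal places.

Under Gödel:
  NOT β = 1 − 0.72 = 0.28
  γ AND NOT β = min(a, b) on (0.89, 0.28) = 0.28
  (γ AND NOT β) OR γ = max(a, b) on (0.28, 0.89) = 0.89
  → value = 0.8900
Under algebraic product:
  NOT β = 1 − 0.7200 = 0.2800
  γ AND NOT β = a·b on (0.8900, 0.2800) = 0.2492
  (γ AND NOT β) OR γ = a + b − a·b on (0.2492, 0.8900) = 0.9174
  → value = 0.9174
|0.8900 − 0.9174| = 0.027

0.027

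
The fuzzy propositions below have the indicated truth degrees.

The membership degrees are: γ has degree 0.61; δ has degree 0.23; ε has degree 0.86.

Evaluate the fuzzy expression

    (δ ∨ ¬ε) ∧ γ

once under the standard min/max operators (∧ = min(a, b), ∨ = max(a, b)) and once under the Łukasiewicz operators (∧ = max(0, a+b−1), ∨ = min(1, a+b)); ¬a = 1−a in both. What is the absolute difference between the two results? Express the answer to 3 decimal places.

Under standard min/max:
  ¬ε = 1 − 0.86 = 0.14
  δ ∨ ¬ε = max(a, b) on (0.23, 0.14) = 0.23
  (δ ∨ ¬ε) ∧ γ = min(a, b) on (0.23, 0.61) = 0.23
  → value = 0.2300
Under Łukasiewicz:
  ¬ε = 1 − 0.86 = 0.14
  δ ∨ ¬ε = min(1, a+b) on (0.23, 0.14) = 0.37
  (δ ∨ ¬ε) ∧ γ = max(0, a+b−1) on (0.37, 0.61) = 0.00
  → value = 0.0000
|0.2300 − 0.0000| = 0.230

0.230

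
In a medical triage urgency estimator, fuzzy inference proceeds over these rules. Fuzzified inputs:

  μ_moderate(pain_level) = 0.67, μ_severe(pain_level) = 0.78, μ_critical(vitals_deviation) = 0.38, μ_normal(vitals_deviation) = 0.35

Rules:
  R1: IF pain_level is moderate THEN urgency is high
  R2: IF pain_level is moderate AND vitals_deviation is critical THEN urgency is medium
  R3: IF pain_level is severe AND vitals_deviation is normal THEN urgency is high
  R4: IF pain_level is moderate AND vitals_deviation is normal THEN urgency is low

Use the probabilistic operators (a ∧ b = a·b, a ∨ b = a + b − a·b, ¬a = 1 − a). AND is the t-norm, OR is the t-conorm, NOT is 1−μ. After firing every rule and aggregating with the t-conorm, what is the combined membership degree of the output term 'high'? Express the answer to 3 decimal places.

0.760

R1: moderate=0.67 → w = 0.6700
R2: moderate=0.67, critical=0.38; AND[a·b] → w = 0.2546
R3: severe=0.78, normal=0.35; AND[a·b] → w = 0.2730
R4: moderate=0.67, normal=0.35; AND[a·b] → w = 0.2345
Rules with consequent 'high': {R1, R3} → strengths 0.6700, 0.2730
Aggregate via t-conorm [a + b − a·b]: 0.7601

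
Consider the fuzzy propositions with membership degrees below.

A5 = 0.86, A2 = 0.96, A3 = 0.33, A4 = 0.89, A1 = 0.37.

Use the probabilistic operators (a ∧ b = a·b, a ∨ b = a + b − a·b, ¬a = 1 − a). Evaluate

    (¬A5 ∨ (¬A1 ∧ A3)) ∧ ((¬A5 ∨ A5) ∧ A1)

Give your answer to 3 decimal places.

0.104

¬A5 = 1 − 0.8600 = 0.1400
¬A1 = 1 − 0.3700 = 0.6300
¬A1 ∧ A3 = a·b on (0.6300, 0.3300) = 0.2079
¬A5 ∨ (¬A1 ∧ A3) = a + b − a·b on (0.1400, 0.2079) = 0.3188
¬A5 = 1 − 0.8600 = 0.1400
¬A5 ∨ A5 = a + b − a·b on (0.1400, 0.8600) = 0.8796
(¬A5 ∨ A5) ∧ A1 = a·b on (0.8796, 0.3700) = 0.3255
(¬A5 ∨ (¬A1 ∧ A3)) ∧ ((¬A5 ∨ A5) ∧ A1) = a·b on (0.3188, 0.3255) = 0.1038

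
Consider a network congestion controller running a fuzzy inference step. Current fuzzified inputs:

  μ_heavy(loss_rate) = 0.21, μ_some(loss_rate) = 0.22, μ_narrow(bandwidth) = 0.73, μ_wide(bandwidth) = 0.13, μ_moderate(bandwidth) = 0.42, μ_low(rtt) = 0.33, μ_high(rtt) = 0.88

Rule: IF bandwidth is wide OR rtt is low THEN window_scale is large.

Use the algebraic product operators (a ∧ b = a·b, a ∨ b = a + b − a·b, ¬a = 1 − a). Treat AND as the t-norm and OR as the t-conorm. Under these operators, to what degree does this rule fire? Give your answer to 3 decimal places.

0.417

firing strength: wide=0.13, low=0.33; OR[a + b − a·b] → w = 0.4171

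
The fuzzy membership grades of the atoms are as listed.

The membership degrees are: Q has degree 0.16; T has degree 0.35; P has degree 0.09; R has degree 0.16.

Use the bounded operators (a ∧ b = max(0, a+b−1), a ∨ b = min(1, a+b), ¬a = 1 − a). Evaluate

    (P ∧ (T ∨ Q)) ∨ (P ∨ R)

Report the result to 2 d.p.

T ∨ Q = min(1, a+b) on (0.35, 0.16) = 0.51
P ∧ (T ∨ Q) = max(0, a+b−1) on (0.09, 0.51) = 0.00
P ∨ R = min(1, a+b) on (0.09, 0.16) = 0.25
(P ∧ (T ∨ Q)) ∨ (P ∨ R) = min(1, a+b) on (0.00, 0.25) = 0.25

0.25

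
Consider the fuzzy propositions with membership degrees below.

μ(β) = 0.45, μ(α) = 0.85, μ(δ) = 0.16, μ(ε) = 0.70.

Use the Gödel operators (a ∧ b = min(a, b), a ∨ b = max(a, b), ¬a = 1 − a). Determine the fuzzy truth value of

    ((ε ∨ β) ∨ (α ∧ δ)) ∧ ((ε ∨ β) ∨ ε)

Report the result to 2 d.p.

ε ∨ β = max(a, b) on (0.70, 0.45) = 0.70
α ∧ δ = min(a, b) on (0.85, 0.16) = 0.16
(ε ∨ β) ∨ (α ∧ δ) = max(a, b) on (0.70, 0.16) = 0.70
ε ∨ β = max(a, b) on (0.70, 0.45) = 0.70
(ε ∨ β) ∨ ε = max(a, b) on (0.70, 0.70) = 0.70
((ε ∨ β) ∨ (α ∧ δ)) ∧ ((ε ∨ β) ∨ ε) = min(a, b) on (0.70, 0.70) = 0.70

0.70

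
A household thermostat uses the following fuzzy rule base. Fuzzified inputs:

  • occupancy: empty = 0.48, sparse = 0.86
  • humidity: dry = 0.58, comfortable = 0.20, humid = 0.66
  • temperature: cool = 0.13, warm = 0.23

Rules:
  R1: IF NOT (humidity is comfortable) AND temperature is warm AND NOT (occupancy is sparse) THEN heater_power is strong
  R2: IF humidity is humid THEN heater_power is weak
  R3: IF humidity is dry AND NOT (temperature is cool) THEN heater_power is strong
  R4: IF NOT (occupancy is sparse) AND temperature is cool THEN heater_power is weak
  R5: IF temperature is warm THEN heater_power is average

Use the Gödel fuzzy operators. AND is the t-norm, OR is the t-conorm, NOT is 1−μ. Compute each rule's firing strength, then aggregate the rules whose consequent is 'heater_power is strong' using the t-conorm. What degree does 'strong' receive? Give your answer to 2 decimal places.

0.58

R1: ¬comfortable=1−0.20=0.80, warm=0.23, ¬sparse=1−0.86=0.14; AND[min(a, b)] → w = 0.14
R2: humid=0.66 → w = 0.66
R3: dry=0.58, ¬cool=1−0.13=0.87; AND[min(a, b)] → w = 0.58
R4: ¬sparse=1−0.86=0.14, cool=0.13; AND[min(a, b)] → w = 0.13
R5: warm=0.23 → w = 0.23
Rules with consequent 'strong': {R1, R3} → strengths 0.14, 0.58
Aggregate via t-conorm [max(a, b)]: 0.58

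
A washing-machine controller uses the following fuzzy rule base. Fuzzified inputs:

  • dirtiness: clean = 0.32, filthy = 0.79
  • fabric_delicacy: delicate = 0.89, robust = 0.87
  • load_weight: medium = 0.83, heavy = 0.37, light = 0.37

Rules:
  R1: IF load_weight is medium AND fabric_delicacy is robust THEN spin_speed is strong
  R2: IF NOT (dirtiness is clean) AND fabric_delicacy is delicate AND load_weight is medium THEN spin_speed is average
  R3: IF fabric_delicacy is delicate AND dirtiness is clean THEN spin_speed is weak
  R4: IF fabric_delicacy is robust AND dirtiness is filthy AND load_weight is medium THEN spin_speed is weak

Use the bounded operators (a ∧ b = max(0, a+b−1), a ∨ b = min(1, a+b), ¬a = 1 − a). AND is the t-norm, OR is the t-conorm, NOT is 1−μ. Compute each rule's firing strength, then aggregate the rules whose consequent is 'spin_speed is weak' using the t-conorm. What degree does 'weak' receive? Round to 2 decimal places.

0.70

R1: medium=0.83, robust=0.87; AND[max(0, a+b−1)] → w = 0.70
R2: ¬clean=1−0.32=0.68, delicate=0.89, medium=0.83; AND[max(0, a+b−1)] → w = 0.40
R3: delicate=0.89, clean=0.32; AND[max(0, a+b−1)] → w = 0.21
R4: robust=0.87, filthy=0.79, medium=0.83; AND[max(0, a+b−1)] → w = 0.49
Rules with consequent 'weak': {R3, R4} → strengths 0.21, 0.49
Aggregate via t-conorm [min(1, a+b)]: 0.70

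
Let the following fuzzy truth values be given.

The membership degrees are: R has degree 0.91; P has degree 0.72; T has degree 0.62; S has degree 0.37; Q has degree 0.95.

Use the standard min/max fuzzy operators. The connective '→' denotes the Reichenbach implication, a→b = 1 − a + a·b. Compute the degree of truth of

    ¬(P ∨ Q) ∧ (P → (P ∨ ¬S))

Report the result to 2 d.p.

0.05

P ∨ Q = max(a, b) on (0.72, 0.95) = 0.95
¬(P ∨ Q) = 1 − 0.95 = 0.05
¬S = 1 − 0.37 = 0.63
P ∨ ¬S = max(a, b) on (0.72, 0.63) = 0.72
P → (P ∨ ¬S)  [Reichenbach: 1 − a + a·b] with a=0.72, b=0.72 → 0.80
¬(P ∨ Q) ∧ (P → (P ∨ ¬S)) = min(a, b) on (0.05, 0.80) = 0.05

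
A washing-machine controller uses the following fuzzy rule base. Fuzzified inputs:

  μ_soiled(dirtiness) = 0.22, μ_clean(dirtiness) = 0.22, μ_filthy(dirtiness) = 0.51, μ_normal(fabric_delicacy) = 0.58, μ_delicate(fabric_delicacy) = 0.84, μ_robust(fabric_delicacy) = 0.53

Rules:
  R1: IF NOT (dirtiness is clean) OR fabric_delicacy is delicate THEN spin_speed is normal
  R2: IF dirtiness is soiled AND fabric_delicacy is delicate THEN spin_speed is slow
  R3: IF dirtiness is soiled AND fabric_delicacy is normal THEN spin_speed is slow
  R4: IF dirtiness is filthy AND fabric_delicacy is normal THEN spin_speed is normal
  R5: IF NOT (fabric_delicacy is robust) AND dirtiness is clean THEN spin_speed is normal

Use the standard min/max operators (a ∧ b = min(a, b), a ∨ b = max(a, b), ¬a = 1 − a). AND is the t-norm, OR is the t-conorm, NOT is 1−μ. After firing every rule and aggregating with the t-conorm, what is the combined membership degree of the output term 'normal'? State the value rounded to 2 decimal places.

0.84

R1: ¬clean=1−0.22=0.78, delicate=0.84; OR[max(a, b)] → w = 0.84
R2: soiled=0.22, delicate=0.84; AND[min(a, b)] → w = 0.22
R3: soiled=0.22, normal=0.58; AND[min(a, b)] → w = 0.22
R4: filthy=0.51, normal=0.58; AND[min(a, b)] → w = 0.51
R5: ¬robust=1−0.53=0.47, clean=0.22; AND[min(a, b)] → w = 0.22
Rules with consequent 'normal': {R1, R4, R5} → strengths 0.84, 0.51, 0.22
Aggregate via t-conorm [max(a, b)]: 0.84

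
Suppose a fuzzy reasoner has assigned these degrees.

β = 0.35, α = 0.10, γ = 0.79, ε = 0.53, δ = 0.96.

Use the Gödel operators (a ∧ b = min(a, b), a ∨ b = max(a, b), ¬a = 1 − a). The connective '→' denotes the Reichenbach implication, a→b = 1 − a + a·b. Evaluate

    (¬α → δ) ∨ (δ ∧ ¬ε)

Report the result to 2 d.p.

0.96

¬α = 1 − 0.10 = 0.90
¬α → δ  [Reichenbach: 1 − a + a·b] with a=0.90, b=0.96 → 0.96
¬ε = 1 − 0.53 = 0.47
δ ∧ ¬ε = min(a, b) on (0.96, 0.47) = 0.47
(¬α → δ) ∨ (δ ∧ ¬ε) = max(a, b) on (0.96, 0.47) = 0.96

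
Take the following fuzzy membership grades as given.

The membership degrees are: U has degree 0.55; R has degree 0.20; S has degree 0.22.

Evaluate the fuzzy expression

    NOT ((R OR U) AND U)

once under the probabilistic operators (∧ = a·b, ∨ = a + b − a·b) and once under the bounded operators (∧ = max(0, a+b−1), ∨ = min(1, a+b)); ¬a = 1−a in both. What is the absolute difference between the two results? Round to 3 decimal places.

Under probabilistic:
  R OR U = a + b − a·b on (0.2000, 0.5500) = 0.6400
  (R OR U) AND U = a·b on (0.6400, 0.5500) = 0.3520
  NOT ((R OR U) AND U) = 1 − 0.3520 = 0.6480
  → value = 0.6480
Under bounded:
  R OR U = min(1, a+b) on (0.20, 0.55) = 0.75
  (R OR U) AND U = max(0, a+b−1) on (0.75, 0.55) = 0.30
  NOT ((R OR U) AND U) = 1 − 0.30 = 0.70
  → value = 0.7000
|0.6480 − 0.7000| = 0.052

0.052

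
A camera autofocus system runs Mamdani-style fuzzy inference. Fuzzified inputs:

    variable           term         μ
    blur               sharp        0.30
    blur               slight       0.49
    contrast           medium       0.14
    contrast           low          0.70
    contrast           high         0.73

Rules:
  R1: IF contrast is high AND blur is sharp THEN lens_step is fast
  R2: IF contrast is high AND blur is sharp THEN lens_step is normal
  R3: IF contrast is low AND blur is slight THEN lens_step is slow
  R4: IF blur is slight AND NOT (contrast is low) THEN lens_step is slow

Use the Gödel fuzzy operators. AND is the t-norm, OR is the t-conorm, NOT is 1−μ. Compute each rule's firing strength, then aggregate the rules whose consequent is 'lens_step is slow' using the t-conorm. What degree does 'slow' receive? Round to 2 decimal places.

R1: high=0.73, sharp=0.30; AND[min(a, b)] → w = 0.30
R2: high=0.73, sharp=0.30; AND[min(a, b)] → w = 0.30
R3: low=0.70, slight=0.49; AND[min(a, b)] → w = 0.49
R4: slight=0.49, ¬low=1−0.70=0.30; AND[min(a, b)] → w = 0.30
Rules with consequent 'slow': {R3, R4} → strengths 0.49, 0.30
Aggregate via t-conorm [max(a, b)]: 0.49

0.49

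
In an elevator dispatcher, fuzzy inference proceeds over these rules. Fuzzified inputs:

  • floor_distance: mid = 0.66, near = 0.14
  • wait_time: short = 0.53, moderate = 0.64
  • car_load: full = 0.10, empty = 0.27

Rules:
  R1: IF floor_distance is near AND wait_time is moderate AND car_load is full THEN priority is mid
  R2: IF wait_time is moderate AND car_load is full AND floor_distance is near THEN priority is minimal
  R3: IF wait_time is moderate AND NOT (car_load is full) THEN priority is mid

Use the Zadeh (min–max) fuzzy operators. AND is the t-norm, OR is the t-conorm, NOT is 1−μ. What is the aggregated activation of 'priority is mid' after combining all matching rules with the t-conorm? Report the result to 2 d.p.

R1: near=0.14, moderate=0.64, full=0.10; AND[min(a, b)] → w = 0.10
R2: moderate=0.64, full=0.10, near=0.14; AND[min(a, b)] → w = 0.10
R3: moderate=0.64, ¬full=1−0.10=0.90; AND[min(a, b)] → w = 0.64
Rules with consequent 'mid': {R1, R3} → strengths 0.10, 0.64
Aggregate via t-conorm [max(a, b)]: 0.64

0.64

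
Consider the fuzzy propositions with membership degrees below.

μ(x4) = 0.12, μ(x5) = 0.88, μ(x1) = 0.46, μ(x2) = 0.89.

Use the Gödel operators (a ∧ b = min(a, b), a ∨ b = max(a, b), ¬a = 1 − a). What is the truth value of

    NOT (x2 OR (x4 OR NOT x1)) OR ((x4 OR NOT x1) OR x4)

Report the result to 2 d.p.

NOT x1 = 1 − 0.46 = 0.54
x4 OR NOT x1 = max(a, b) on (0.12, 0.54) = 0.54
x2 OR (x4 OR NOT x1) = max(a, b) on (0.89, 0.54) = 0.89
NOT (x2 OR (x4 OR NOT x1)) = 1 − 0.89 = 0.11
NOT x1 = 1 − 0.46 = 0.54
x4 OR NOT x1 = max(a, b) on (0.12, 0.54) = 0.54
(x4 OR NOT x1) OR x4 = max(a, b) on (0.54, 0.12) = 0.54
NOT (x2 OR (x4 OR NOT x1)) OR ((x4 OR NOT x1) OR x4) = max(a, b) on (0.11, 0.54) = 0.54

0.54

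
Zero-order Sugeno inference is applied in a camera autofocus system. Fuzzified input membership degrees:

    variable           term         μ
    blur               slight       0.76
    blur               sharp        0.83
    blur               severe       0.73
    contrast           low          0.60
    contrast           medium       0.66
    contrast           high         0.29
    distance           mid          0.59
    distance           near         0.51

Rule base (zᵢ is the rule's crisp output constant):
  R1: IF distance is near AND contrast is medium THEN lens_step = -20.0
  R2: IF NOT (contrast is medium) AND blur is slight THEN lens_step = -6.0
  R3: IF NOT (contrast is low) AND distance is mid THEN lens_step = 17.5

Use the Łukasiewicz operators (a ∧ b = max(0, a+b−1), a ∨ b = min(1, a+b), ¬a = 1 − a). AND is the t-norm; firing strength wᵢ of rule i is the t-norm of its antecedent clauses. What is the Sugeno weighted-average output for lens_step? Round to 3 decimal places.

-14.815

R1 (z=-20.0): near=0.51, medium=0.66; AND[max(0, a+b−1)] → w = 0.17
R2 (z=-6.0): ¬medium=1−0.66=0.34, slight=0.76; AND[max(0, a+b−1)] → w = 0.10
R3 (z=17.5): ¬low=1−0.60=0.40, mid=0.59; AND[max(0, a+b−1)] → w = 0.00
Weighted average = (0.17·-20.0 + 0.10·-6.0 + 0.00·17.5) / (0.17 + 0.10 + 0.00)
  = -4.0000 / 0.2700 = -14.815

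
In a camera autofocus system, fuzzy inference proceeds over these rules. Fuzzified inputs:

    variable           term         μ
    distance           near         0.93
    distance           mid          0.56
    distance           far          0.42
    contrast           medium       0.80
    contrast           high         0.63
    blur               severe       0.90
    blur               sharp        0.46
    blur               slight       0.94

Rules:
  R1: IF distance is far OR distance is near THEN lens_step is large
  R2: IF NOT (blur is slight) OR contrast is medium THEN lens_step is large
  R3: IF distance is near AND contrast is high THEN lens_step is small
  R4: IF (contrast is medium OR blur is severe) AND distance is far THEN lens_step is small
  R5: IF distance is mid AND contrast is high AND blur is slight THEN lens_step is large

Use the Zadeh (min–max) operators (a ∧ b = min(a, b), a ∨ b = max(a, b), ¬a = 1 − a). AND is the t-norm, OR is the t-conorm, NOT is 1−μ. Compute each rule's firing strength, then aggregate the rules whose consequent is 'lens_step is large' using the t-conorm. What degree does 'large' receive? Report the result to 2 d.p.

0.93

R1: far=0.42, near=0.93; OR[max(a, b)] → w = 0.93
R2: ¬slight=1−0.94=0.06, medium=0.80; OR[max(a, b)] → w = 0.80
R3: near=0.93, high=0.63; AND[min(a, b)] → w = 0.63
R4: (medium=0.80 OR severe=0.90) = 0.90; AND[min(a, b)] with far=0.42 → w = 0.42
R5: mid=0.56, high=0.63, slight=0.94; AND[min(a, b)] → w = 0.56
Rules with consequent 'large': {R1, R2, R5} → strengths 0.93, 0.80, 0.56
Aggregate via t-conorm [max(a, b)]: 0.93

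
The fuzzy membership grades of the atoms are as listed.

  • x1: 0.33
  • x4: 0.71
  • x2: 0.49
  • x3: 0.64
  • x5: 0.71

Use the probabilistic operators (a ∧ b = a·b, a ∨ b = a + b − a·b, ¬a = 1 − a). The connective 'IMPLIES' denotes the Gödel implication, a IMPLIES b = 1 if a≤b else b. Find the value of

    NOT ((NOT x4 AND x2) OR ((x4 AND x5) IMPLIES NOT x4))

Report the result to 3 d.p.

NOT x4 = 1 − 0.7100 = 0.2900
NOT x4 AND x2 = a·b on (0.2900, 0.4900) = 0.1421
x4 AND x5 = a·b on (0.7100, 0.7100) = 0.5041
NOT x4 = 1 − 0.7100 = 0.2900
(x4 AND x5) IMPLIES NOT x4  [Gödel: 1 if a≤b else b] with a=0.5041, b=0.2900 → 0.2900
(NOT x4 AND x2) OR ((x4 AND x5) IMPLIES NOT x4) = a + b − a·b on (0.1421, 0.2900) = 0.3909
NOT ((NOT x4 AND x2) OR ((x4 AND x5) IMPLIES NOT x4)) = 1 − 0.3909 = 0.6091

0.609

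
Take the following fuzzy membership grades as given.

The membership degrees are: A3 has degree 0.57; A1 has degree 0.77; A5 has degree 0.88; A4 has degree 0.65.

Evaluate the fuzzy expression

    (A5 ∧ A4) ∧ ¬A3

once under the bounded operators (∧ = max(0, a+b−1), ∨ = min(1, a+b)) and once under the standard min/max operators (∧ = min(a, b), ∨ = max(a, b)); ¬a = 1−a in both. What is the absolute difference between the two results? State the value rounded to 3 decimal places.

Under bounded:
  A5 ∧ A4 = max(0, a+b−1) on (0.88, 0.65) = 0.53
  ¬A3 = 1 − 0.57 = 0.43
  (A5 ∧ A4) ∧ ¬A3 = max(0, a+b−1) on (0.53, 0.43) = 0.00
  → value = 0.0000
Under standard min/max:
  A5 ∧ A4 = min(a, b) on (0.88, 0.65) = 0.65
  ¬A3 = 1 − 0.57 = 0.43
  (A5 ∧ A4) ∧ ¬A3 = min(a, b) on (0.65, 0.43) = 0.43
  → value = 0.4300
|0.0000 − 0.4300| = 0.430

0.430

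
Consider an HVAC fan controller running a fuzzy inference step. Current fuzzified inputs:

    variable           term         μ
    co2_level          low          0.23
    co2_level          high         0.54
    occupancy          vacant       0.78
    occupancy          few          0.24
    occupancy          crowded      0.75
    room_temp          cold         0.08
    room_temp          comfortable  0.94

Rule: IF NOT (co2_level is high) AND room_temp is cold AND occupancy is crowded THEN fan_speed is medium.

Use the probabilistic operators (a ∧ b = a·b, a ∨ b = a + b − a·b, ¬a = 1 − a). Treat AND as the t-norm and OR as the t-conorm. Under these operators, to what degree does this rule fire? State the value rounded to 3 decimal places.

0.028

firing strength: ¬high=1−0.54=0.46, cold=0.08, crowded=0.75; AND[a·b] → w = 0.0276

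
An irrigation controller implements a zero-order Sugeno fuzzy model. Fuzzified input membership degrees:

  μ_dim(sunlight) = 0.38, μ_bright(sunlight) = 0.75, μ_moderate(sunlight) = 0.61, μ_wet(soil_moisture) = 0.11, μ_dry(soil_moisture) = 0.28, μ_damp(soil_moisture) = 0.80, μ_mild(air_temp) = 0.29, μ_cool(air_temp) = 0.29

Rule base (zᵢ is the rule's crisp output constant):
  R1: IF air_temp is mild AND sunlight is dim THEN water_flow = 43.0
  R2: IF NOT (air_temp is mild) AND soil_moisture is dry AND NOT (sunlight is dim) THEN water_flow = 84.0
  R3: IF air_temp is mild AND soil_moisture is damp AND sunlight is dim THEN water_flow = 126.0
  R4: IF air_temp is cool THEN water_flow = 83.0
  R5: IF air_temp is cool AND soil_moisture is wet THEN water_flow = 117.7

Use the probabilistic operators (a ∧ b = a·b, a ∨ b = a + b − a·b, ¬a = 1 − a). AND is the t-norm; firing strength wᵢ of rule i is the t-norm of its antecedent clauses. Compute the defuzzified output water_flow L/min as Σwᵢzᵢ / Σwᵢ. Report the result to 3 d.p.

83.953

R1 (z=43.0): mild=0.29, dim=0.38; AND[a·b] → w = 0.1102
R2 (z=84.0): ¬mild=1−0.29=0.71, dry=0.28, ¬dim=1−0.38=0.62; AND[a·b] → w = 0.1233
R3 (z=126.0): mild=0.29, damp=0.80, dim=0.38; AND[a·b] → w = 0.0882
R4 (z=83.0): cool=0.29 → w = 0.2900
R5 (z=117.7): cool=0.29, wet=0.11; AND[a·b] → w = 0.0319
Weighted average = (0.1102·43.0 + 0.1233·84.0 + 0.0882·126.0 + 0.2900·83.0 + 0.0319·117.7) / (0.1102 + 0.1233 + 0.0882 + 0.2900 + 0.0319)
  = 54.0249 / 0.6435 = 83.953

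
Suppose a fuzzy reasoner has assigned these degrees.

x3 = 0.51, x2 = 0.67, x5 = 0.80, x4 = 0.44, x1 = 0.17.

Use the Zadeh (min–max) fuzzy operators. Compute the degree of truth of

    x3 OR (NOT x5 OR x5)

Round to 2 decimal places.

NOT x5 = 1 − 0.80 = 0.20
NOT x5 OR x5 = max(a, b) on (0.20, 0.80) = 0.80
x3 OR (NOT x5 OR x5) = max(a, b) on (0.51, 0.80) = 0.80

0.80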